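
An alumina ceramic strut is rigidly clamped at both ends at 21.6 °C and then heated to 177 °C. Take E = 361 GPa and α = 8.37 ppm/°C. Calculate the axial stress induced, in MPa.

ΔT = 155.4 K. Constrained thermal stress σ = E·α·ΔT = 361.0×10³ MPa × 8.37×10⁻⁶ × 155.4 = 470 MPa (compressive).

470 MPa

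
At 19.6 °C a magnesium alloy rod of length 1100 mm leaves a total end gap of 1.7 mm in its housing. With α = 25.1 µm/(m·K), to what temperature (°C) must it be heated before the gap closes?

81.2 °C

α·L₀·ΔT = 1.7 mm ⇒ ΔT = 1.7 / (25.1×10⁻⁶ × 1100.0) = 61.57 K.
T = 19.6 + 61.57 = 81.17 °C.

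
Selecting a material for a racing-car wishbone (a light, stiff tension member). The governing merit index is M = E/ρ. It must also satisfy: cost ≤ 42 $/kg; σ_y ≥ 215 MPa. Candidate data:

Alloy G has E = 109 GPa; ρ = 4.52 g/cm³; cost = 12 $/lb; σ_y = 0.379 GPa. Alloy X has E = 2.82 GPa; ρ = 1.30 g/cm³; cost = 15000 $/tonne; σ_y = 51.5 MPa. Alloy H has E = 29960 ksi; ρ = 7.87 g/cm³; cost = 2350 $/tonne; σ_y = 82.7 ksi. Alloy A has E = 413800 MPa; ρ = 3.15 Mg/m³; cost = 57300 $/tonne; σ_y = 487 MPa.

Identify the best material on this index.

alloy H

Screen on constraints: cost ≤ 42 $/kg; σ_y ≥ 215 MPa. Survivors: alloy G, alloy H.
Normalizing units and computing the index:
  alloy G: E = 109.0 GPa, ρ = 4520 kg/m³
  alloy H: E = 206.6 GPa, ρ = 7870 kg/m³
  alloy H: M = 26.2 MN·m/kg
  alloy G: M = 24.1 MN·m/kg
Highest index: alloy H.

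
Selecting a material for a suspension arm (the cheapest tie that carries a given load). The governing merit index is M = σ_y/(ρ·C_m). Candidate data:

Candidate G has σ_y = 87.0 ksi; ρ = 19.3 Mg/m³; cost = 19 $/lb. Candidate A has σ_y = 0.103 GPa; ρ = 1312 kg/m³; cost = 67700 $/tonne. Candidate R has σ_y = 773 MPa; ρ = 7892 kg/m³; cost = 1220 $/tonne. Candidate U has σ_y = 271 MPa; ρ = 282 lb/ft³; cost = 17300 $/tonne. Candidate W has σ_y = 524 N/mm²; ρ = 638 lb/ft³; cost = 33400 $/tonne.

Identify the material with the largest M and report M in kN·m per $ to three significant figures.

candidate R, M = 80.3 kN·m per $

After converting to SI:
  candidate G: σ_y = 599.8 MPa, ρ = 19300 kg/m³, cost = 41.89 $/kg
  candidate A: σ_y = 103.0 MPa, ρ = 1312 kg/m³, cost = 67.70 $/kg
  candidate R: σ_y = 773.0 MPa, ρ = 7892 kg/m³, cost = 1.220 $/kg
  candidate U: σ_y = 271.0 MPa, ρ = 4517 kg/m³, cost = 17.30 $/kg
  candidate W: σ_y = 524.0 MPa, ρ = 10220 kg/m³, cost = 33.40 $/kg
  candidate R: M = 80.3 kN·m per $
  candidate U: M = 3.47 kN·m per $
  candidate W: M = 1.54 kN·m per $
  candidate A: M = 1.16 kN·m per $
  candidate G: M = 0.742 kN·m per $
Highest index: candidate R.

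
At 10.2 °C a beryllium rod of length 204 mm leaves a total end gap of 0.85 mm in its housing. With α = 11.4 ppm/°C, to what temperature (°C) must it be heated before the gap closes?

376 °C

α·L₀·ΔT = 0.85 mm ⇒ ΔT = 0.85 / (11.4×10⁻⁶ × 204.0) = 365.5 K.
T = 10.2 + 365.5 = 375.7 °C.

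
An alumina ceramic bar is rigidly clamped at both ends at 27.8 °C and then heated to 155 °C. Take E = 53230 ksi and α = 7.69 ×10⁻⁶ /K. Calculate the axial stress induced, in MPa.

359 MPa

E = 53230 ksi = 367.0 GPa.
ΔT = 127.2 K. Constrained thermal stress σ = E·α·ΔT = 367.0×10³ MPa × 7.69×10⁻⁶ × 127.2 = 359 MPa (compressive).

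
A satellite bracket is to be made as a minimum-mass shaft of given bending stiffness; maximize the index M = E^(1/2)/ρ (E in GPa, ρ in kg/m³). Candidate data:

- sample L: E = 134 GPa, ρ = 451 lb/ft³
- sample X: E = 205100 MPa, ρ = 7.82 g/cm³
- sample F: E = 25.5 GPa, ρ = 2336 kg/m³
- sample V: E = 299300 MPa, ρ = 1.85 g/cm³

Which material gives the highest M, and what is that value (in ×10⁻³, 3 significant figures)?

In SI units:
  sample L: E = 134.0 GPa, ρ = 7224 kg/m³
  sample X: E = 205.1 GPa, ρ = 7820 kg/m³
  sample F: E = 25.50 GPa, ρ = 2336 kg/m³
  sample V: E = 299.3 GPa, ρ = 1850 kg/m³
  sample V: M = 9.35×10⁻³
  sample F: M = 2.16×10⁻³
  sample X: M = 1.83×10⁻³
  sample L: M = 1.60×10⁻³
Sample V ranks first.

sample V, M = 9.35×10⁻³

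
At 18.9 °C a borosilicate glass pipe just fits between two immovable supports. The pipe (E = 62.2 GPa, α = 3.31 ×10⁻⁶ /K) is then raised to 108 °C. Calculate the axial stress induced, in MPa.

18.3 MPa

ΔT = 89.10 K. Constrained thermal stress σ = E·α·ΔT = 62.20×10³ MPa × 3.31×10⁻⁶ × 89.10 = 18.3 MPa (compressive).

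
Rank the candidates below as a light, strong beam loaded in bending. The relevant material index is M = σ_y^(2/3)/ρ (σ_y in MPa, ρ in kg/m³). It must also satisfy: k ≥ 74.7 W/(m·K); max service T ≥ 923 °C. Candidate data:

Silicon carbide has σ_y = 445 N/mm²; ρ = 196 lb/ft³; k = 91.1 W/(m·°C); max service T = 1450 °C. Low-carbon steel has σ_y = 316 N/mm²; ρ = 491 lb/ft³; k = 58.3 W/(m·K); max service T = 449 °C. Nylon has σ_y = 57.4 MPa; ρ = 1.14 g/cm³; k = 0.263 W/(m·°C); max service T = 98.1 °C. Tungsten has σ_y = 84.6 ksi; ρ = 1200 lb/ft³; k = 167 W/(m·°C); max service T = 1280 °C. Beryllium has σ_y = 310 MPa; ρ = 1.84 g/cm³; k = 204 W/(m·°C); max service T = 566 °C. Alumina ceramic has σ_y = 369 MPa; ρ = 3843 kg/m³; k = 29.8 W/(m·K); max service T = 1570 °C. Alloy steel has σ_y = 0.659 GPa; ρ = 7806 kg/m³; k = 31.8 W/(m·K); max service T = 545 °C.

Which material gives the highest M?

silicon carbide

Screen on constraints: k ≥ 74.7 W/(m·K); max service T ≥ 923 °C. Survivors: silicon carbide, tungsten.
After converting to SI:
  silicon carbide: σ_y = 445.0 MPa, ρ = 3140 kg/m³
  tungsten: σ_y = 583.3 MPa, ρ = 19220 kg/m³
  silicon carbide: M = 18.6×10⁻³
  tungsten: M = 3.63×10⁻³
Highest index: silicon carbide.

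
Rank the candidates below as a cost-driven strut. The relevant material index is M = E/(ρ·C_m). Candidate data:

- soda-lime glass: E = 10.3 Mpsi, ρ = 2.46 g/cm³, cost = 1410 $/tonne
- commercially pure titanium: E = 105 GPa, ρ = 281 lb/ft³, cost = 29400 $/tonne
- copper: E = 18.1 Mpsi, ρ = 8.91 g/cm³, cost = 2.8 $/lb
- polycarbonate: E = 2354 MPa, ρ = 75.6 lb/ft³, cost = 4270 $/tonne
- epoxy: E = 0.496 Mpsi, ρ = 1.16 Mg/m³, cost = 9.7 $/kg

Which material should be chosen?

soda-lime glass

Normalizing units and computing the index:
  soda-lime glass: E = 71.02 GPa, ρ = 2460 kg/m³, cost = 1.410 $/kg
  commercially pure titanium: E = 105.0 GPa, ρ = 4501 kg/m³, cost = 29.40 $/kg
  copper: E = 124.8 GPa, ρ = 8910 kg/m³, cost = 6.173 $/kg
  polycarbonate: E = 2.354 GPa, ρ = 1211 kg/m³, cost = 4.270 $/kg
  epoxy: E = 3.420 GPa, ρ = 1160 kg/m³, cost = 9.700 $/kg
  soda-lime glass: M = 20.5 MN·m per $
  copper: M = 2.27 MN·m per $
  commercially pure titanium: M = 0.793 MN·m per $
  polycarbonate: M = 0.455 MN·m per $
  epoxy: M = 0.304 MN·m per $
Soda-lime glass has the largest M.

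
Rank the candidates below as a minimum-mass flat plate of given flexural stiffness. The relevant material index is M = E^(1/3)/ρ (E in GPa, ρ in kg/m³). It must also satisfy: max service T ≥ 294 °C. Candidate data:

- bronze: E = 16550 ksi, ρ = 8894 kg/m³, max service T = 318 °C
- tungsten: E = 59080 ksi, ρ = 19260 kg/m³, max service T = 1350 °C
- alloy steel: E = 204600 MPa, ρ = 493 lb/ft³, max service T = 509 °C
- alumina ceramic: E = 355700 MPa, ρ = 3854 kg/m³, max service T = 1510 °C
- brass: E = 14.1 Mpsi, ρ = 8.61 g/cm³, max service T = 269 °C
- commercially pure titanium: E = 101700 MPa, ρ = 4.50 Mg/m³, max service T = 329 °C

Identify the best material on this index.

Screen on constraints: max service T ≥ 294 °C. Survivors: bronze, tungsten, alloy steel, alumina ceramic, commercially pure titanium.
Putting every candidate on a common basis:
  bronze: E = 114.1 GPa, ρ = 8894 kg/m³
  tungsten: E = 407.3 GPa, ρ = 19260 kg/m³
  alloy steel: E = 204.6 GPa, ρ = 7897 kg/m³
  alumina ceramic: E = 355.7 GPa, ρ = 3854 kg/m³
  commercially pure titanium: E = 101.7 GPa, ρ = 4500 kg/m³
  alumina ceramic: M = 1.84×10⁻³
  commercially pure titanium: M = 1.04×10⁻³
  alloy steel: M = 0.746×10⁻³
  bronze: M = 0.545×10⁻³
  tungsten: M = 0.385×10⁻³
Alumina ceramic ranks first.

alumina ceramic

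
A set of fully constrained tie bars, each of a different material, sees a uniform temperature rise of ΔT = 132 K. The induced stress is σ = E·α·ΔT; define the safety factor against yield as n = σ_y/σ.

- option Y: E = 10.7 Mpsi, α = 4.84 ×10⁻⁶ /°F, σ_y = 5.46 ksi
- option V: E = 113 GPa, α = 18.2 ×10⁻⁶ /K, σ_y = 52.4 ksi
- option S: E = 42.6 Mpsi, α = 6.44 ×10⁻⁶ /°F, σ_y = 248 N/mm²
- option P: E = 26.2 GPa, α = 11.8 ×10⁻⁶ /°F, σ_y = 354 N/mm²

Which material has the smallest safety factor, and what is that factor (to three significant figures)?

option Y, n = 0.444

Per material, after unit conversion:
  option Y: E = 73.77, α = 8.71, σ_y = 37.65 → σ = 84.8 MPa, n = 0.444
  option V: E = 113.0, α = 18.2, σ_y = 361.3 → σ = 271 MPa, n = 1.33
  option S: E = 293.7, α = 11.6, σ_y = 248.0 → σ = 449 MPa, n = 0.552
  option P: E = 26.20, α = 21.2, σ_y = 354.0 → σ = 73.5 MPa, n = 4.82
Smallest n: option Y with n = 0.444.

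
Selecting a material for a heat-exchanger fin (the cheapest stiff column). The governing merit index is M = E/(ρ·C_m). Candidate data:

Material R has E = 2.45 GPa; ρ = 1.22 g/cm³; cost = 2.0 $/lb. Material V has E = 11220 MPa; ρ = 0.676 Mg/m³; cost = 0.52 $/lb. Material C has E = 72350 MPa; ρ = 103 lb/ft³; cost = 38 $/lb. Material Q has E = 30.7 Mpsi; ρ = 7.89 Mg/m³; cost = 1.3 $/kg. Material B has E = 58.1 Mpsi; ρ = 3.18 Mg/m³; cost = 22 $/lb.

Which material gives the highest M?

Convert each candidate to consistent units, then evaluate M:
  material R: E = 2.450 GPa, ρ = 1220 kg/m³, cost = 4.409 $/kg
  material V: E = 11.22 GPa, ρ = 676.0 kg/m³, cost = 1.146 $/kg
  material C: E = 72.35 GPa, ρ = 1650 kg/m³, cost = 83.77 $/kg
  material Q: E = 211.7 GPa, ρ = 7890 kg/m³, cost = 1.300 $/kg
  material B: E = 400.6 GPa, ρ = 3180 kg/m³, cost = 48.50 $/kg
  material Q: M = 20.6 MN·m per $
  material V: M = 14.5 MN·m per $
  material B: M = 2.60 MN·m per $
  material C: M = 0.523 MN·m per $
  material R: M = 0.455 MN·m per $
Material Q ranks first.

material Q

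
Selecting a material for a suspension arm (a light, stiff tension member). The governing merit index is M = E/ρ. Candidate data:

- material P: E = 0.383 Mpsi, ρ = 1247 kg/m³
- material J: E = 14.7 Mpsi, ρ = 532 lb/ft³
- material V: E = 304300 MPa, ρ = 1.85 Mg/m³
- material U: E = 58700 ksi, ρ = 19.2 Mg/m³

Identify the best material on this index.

material V

After converting to SI:
  material P: E = 2.641 GPa, ρ = 1247 kg/m³
  material J: E = 101.4 GPa, ρ = 8522 kg/m³
  material V: E = 304.3 GPa, ρ = 1850 kg/m³
  material U: E = 404.7 GPa, ρ = 19200 kg/m³
  material V: M = 164 MN·m/kg
  material U: M = 21.1 MN·m/kg
  material J: M = 11.9 MN·m/kg
  material P: M = 2.12 MN·m/kg
Material V has the largest M.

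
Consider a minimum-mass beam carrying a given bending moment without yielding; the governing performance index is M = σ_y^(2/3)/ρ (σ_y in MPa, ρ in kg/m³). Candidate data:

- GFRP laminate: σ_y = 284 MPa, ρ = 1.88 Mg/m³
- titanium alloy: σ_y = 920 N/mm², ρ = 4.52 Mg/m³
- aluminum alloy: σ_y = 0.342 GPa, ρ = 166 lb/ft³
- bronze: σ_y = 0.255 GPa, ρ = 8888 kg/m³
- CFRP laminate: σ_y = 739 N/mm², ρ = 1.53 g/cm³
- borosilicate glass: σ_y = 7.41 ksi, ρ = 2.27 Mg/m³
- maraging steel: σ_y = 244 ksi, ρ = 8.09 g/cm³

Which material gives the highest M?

CFRP laminate

In SI units:
  GFRP laminate: σ_y = 284.0 MPa, ρ = 1880 kg/m³
  titanium alloy: σ_y = 920.0 MPa, ρ = 4520 kg/m³
  aluminum alloy: σ_y = 342.0 MPa, ρ = 2659 kg/m³
  bronze: σ_y = 255.0 MPa, ρ = 8888 kg/m³
  CFRP laminate: σ_y = 739.0 MPa, ρ = 1530 kg/m³
  borosilicate glass: σ_y = 51.09 MPa, ρ = 2270 kg/m³
  maraging steel: σ_y = 1682 MPa, ρ = 8090 kg/m³
  CFRP laminate: M = 53.4×10⁻³
  GFRP laminate: M = 23.0×10⁻³
  titanium alloy: M = 20.9×10⁻³
  aluminum alloy: M = 18.4×10⁻³
  maraging steel: M = 17.5×10⁻³
  borosilicate glass: M = 6.07×10⁻³
  bronze: M = 4.52×10⁻³
Highest index: CFRP laminate.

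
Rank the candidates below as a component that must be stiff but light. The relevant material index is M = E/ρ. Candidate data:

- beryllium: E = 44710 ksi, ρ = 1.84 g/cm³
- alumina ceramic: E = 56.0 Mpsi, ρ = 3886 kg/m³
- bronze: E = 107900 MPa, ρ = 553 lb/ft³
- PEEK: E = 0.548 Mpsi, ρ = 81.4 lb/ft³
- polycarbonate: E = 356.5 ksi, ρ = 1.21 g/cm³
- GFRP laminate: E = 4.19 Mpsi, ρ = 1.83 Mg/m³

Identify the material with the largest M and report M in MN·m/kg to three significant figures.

Normalizing units and computing the index:
  beryllium: E = 308.3 GPa, ρ = 1840 kg/m³
  alumina ceramic: E = 386.1 GPa, ρ = 3886 kg/m³
  bronze: E = 107.9 GPa, ρ = 8858 kg/m³
  PEEK: E = 3.778 GPa, ρ = 1304 kg/m³
  polycarbonate: E = 2.458 GPa, ρ = 1210 kg/m³
  GFRP laminate: E = 28.89 GPa, ρ = 1830 kg/m³
  beryllium: M = 168 MN·m/kg
  alumina ceramic: M = 99.4 MN·m/kg
  GFRP laminate: M = 15.8 MN·m/kg
  bronze: M = 12.2 MN·m/kg
  PEEK: M = 2.90 MN·m/kg
  polycarbonate: M = 2.03 MN·m/kg
The maximum is for beryllium.

beryllium, M = 168 MN·m/kg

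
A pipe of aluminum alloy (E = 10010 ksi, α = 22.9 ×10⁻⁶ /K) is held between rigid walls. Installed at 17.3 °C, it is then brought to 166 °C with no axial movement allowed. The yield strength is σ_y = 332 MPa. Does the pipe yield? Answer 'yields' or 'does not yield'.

E = 10010 ksi = 69.02 GPa.
ΔT = 148.7 K. Constrained thermal stress σ = E·α·ΔT = 69.02×10³ MPa × 22.9×10⁻⁶ × 148.7 = 235 MPa (compressive).
Compare to σ_y = 332 MPa: σ < σ_y, so it does not yield.

does not yield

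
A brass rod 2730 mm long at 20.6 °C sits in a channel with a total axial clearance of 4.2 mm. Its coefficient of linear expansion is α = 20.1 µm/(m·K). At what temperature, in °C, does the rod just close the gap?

97.1 °C

α·L₀·ΔT = 4.2 mm ⇒ ΔT = 4.2 / (20.1×10⁻⁶ × 2730.0) = 76.54 K.
T = 20.6 + 76.54 = 97.14 °C.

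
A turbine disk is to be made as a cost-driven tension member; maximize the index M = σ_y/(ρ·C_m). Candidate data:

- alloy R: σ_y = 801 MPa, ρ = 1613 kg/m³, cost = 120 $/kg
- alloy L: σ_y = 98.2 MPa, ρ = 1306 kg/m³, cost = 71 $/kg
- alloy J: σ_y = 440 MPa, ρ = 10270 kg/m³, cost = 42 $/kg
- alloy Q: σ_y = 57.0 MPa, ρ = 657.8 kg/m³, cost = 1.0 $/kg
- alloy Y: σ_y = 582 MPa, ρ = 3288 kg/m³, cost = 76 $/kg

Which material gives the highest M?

alloy Q

Computing M directly (units already consistent):
  alloy Q: M = 86.7 kN·m per $
  alloy R: M = 4.14 kN·m per $
  alloy Y: M = 2.33 kN·m per $
  alloy L: M = 1.06 kN·m per $
  alloy J: M = 1.02 kN·m per $
The maximum is for alloy Q.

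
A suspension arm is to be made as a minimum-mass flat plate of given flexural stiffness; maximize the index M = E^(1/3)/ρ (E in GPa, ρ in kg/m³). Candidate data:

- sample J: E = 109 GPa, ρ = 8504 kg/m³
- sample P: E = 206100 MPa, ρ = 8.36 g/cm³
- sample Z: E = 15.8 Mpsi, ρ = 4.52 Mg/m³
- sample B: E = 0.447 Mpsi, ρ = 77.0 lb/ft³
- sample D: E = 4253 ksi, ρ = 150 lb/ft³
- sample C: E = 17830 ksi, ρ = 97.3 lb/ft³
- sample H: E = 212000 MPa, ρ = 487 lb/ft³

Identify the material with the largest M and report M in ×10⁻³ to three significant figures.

sample C, M = 3.19×10⁻³

In SI units:
  sample J: E = 109.0 GPa, ρ = 8504 kg/m³
  sample P: E = 206.1 GPa, ρ = 8360 kg/m³
  sample Z: E = 108.9 GPa, ρ = 4520 kg/m³
  sample B: E = 3.082 GPa, ρ = 1233 kg/m³
  sample D: E = 29.32 GPa, ρ = 2403 kg/m³
  sample C: E = 122.9 GPa, ρ = 1559 kg/m³
  sample H: E = 212.0 GPa, ρ = 7801 kg/m³
  sample C: M = 3.19×10⁻³
  sample D: M = 1.28×10⁻³
  sample B: M = 1.18×10⁻³
  sample Z: M = 1.06×10⁻³
  sample H: M = 0.764×10⁻³
  sample P: M = 0.707×10⁻³
  sample J: M = 0.562×10⁻³
The maximum is for sample C.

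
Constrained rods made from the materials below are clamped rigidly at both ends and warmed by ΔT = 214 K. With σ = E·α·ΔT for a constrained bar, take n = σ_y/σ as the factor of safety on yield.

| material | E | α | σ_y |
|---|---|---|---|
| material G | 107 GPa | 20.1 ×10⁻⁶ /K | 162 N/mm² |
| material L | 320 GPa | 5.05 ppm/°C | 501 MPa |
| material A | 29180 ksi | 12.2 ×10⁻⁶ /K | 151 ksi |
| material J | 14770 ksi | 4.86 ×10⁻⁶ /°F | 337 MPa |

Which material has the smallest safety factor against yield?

With everything in SI (GPa, ×10⁻⁶/K, MPa):
  material G: E = 107.0, α = 20.1, σ_y = 162.0 → σ = 460 MPa, n = 0.352
  material L: E = 320.0, α = 5.05, σ_y = 501.0 → σ = 346 MPa, n = 1.45
  material A: E = 201.2, α = 12.2, σ_y = 1041 → σ = 525 MPa, n = 1.98
  material J: E = 101.8, α = 8.75, σ_y = 337.0 → σ = 191 MPa, n = 1.77
The minimum is material G at n = 0.352.

material G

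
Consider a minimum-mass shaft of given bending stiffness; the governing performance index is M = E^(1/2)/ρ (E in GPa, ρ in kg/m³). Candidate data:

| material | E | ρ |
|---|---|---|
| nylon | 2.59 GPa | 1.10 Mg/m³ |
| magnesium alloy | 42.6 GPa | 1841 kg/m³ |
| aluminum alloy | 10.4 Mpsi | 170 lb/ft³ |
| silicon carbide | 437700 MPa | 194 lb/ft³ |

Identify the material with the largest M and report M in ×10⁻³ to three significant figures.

silicon carbide, M = 6.73×10⁻³

Convert each candidate to consistent units, then evaluate M:
  nylon: E = 2.590 GPa, ρ = 1100 kg/m³
  magnesium alloy: E = 42.60 GPa, ρ = 1841 kg/m³
  aluminum alloy: E = 71.71 GPa, ρ = 2723 kg/m³
  silicon carbide: E = 437.7 GPa, ρ = 3108 kg/m³
  silicon carbide: M = 6.73×10⁻³
  magnesium alloy: M = 3.55×10⁻³
  aluminum alloy: M = 3.11×10⁻³
  nylon: M = 1.46×10⁻³
The maximum is for silicon carbide.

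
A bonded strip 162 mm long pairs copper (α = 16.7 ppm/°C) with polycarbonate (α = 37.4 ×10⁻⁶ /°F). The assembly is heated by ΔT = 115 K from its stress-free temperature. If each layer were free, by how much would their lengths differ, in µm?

polycarbonate: α = 37.4×10⁻⁶/°F × 9/5 = 67.3×10⁻⁶/K.
Δα = |16.7 − 67.3|×10⁻⁶/K = 50.6×10⁻⁶/K.
ΔL_mismatch = Δα·L·ΔT = 50.6×10⁻⁶ × 162.0 mm × 115.0 K = 943 µm.

943 µm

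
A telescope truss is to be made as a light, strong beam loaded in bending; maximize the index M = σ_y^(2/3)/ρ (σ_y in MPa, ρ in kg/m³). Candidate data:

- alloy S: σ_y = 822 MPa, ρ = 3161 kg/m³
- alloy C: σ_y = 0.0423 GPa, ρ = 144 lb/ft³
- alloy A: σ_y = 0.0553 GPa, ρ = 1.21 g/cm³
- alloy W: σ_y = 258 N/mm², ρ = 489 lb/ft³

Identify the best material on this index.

alloy S

Convert each candidate to consistent units, then evaluate M:
  alloy S: σ_y = 822.0 MPa, ρ = 3161 kg/m³
  alloy C: σ_y = 42.30 MPa, ρ = 2307 kg/m³
  alloy A: σ_y = 55.30 MPa, ρ = 1210 kg/m³
  alloy W: σ_y = 258.0 MPa, ρ = 7833 kg/m³
  alloy S: M = 27.8×10⁻³
  alloy A: M = 12.0×10⁻³
  alloy C: M = 5.26×10⁻³
  alloy W: M = 5.17×10⁻³
Alloy S has the largest M.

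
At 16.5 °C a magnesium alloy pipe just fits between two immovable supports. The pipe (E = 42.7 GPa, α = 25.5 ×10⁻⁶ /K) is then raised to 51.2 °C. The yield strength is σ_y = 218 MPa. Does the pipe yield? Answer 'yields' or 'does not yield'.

does not yield

ΔT = 34.70 K. Constrained thermal stress σ = E·α·ΔT = 42.70×10³ MPa × 25.5×10⁻⁶ × 34.70 = 37.8 MPa (compressive).
Compare to σ_y = 218 MPa: σ < σ_y, so it does not yield.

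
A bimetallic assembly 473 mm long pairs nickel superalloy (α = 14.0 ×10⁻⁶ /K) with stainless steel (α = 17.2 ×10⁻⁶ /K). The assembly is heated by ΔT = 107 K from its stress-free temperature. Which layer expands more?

stainless steel

α(nickel superalloy) = 14.0×10⁻⁶/K vs α(stainless steel) = 17.2×10⁻⁶/K.
Higher α expands more for the same ΔT: stainless steel.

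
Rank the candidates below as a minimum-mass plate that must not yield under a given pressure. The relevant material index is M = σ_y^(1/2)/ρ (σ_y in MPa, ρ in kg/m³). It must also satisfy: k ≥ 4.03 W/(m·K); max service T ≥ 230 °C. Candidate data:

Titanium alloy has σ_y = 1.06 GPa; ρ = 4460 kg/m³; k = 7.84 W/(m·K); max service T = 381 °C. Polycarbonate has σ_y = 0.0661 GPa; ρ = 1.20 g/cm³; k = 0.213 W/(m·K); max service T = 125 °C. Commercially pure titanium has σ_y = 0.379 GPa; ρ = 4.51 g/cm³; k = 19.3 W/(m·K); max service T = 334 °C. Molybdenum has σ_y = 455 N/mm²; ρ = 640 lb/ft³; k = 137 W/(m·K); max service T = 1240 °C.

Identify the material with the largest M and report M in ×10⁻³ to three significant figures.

titanium alloy, M = 7.30×10⁻³

Screen on constraints: k ≥ 4.03 W/(m·K); max service T ≥ 230 °C. Survivors: titanium alloy, commercially pure titanium, molybdenum.
Putting every candidate on a common basis:
  titanium alloy: σ_y = 1060 MPa, ρ = 4460 kg/m³
  commercially pure titanium: σ_y = 379.0 MPa, ρ = 4510 kg/m³
  molybdenum: σ_y = 455.0 MPa, ρ = 10250 kg/m³
  titanium alloy: M = 7.30×10⁻³
  commercially pure titanium: M = 4.32×10⁻³
  molybdenum: M = 2.08×10⁻³
Titanium alloy has the largest M.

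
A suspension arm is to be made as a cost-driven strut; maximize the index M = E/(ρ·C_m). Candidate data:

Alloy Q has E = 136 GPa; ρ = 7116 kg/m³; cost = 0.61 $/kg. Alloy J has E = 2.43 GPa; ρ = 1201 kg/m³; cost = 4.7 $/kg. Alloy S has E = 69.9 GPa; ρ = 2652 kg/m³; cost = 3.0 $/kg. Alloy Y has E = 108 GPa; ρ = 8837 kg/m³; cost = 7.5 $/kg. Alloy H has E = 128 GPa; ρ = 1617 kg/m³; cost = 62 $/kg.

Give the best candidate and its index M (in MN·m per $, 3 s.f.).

Computing M directly (units already consistent):
  alloy Q: M = 31.3 MN·m per $
  alloy S: M = 8.79 MN·m per $
  alloy Y: M = 1.63 MN·m per $
  alloy H: M = 1.28 MN·m per $
  alloy J: M = 0.430 MN·m per $
Highest index: alloy Q.

alloy Q, M = 31.3 MN·m per $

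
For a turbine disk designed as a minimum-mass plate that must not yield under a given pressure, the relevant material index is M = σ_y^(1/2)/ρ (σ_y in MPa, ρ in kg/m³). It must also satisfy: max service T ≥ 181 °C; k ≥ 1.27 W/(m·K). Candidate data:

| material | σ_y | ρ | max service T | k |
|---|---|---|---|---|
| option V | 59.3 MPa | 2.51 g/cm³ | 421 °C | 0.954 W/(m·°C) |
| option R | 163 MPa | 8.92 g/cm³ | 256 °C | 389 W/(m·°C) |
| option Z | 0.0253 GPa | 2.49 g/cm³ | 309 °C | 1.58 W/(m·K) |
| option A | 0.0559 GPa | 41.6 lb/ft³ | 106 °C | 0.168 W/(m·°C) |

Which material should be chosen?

option Z

Screen on constraints: max service T ≥ 181 °C; k ≥ 1.27 W/(m·K). Survivors: option R, option Z.
In SI units:
  option R: σ_y = 163.0 MPa, ρ = 8920 kg/m³
  option Z: σ_y = 25.30 MPa, ρ = 2490 kg/m³
  option Z: M = 2.02×10⁻³
  option R: M = 1.43×10⁻³
Option Z ranks first.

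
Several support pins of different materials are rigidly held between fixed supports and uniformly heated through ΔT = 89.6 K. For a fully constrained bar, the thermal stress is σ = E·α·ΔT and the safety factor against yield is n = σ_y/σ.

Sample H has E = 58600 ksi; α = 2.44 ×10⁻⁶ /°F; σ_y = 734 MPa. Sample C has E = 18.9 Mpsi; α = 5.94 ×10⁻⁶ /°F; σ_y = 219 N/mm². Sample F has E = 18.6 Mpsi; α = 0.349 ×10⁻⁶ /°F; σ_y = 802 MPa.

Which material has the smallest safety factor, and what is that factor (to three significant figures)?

sample C, n = 1.75

In consistent units (E in GPa, α in ×10⁻⁶/K, σ_y in MPa):
  sample H: E = 404.0, α = 4.39, σ_y = 734.0 → σ = 159 MPa, n = 4.62
  sample C: E = 130.3, α = 10.7, σ_y = 219.0 → σ = 125 MPa, n = 1.75
  sample F: E = 128.2, α = 0.628, σ_y = 802.0 → σ = 7.22 MPa, n = 111
Sample C has the lowest safety factor, n = 1.75.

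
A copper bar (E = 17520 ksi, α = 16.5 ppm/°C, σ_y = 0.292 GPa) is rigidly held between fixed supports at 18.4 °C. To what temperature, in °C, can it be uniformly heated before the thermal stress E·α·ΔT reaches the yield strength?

165 °C

E = 17520 ksi = 120.8 GPa.
σ_y = 0.292 GPa = 292.0 MPa.
E·α·ΔT = 292.0 MPa ⇒ ΔT = 292.0 / (120.8×10³ × 16.5×10⁻⁶) = 146.5 K.
T = 18.4 + 146.5 = 164.9 °C.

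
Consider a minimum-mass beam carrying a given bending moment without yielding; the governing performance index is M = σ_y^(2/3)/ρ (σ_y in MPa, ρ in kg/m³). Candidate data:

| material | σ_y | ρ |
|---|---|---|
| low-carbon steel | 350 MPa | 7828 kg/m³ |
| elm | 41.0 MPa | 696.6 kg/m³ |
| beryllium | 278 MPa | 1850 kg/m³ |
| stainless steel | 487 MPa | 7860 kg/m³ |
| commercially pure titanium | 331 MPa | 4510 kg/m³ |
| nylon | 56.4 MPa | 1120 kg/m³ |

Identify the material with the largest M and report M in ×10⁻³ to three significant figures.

beryllium, M = 23.0×10⁻³

Computing M directly (units already consistent):
  beryllium: M = 23.0×10⁻³
  elm: M = 17.1×10⁻³
  nylon: M = 13.1×10⁻³
  commercially pure titanium: M = 10.6×10⁻³
  stainless steel: M = 7.88×10⁻³
  low-carbon steel: M = 6.34×10⁻³
Beryllium ranks first.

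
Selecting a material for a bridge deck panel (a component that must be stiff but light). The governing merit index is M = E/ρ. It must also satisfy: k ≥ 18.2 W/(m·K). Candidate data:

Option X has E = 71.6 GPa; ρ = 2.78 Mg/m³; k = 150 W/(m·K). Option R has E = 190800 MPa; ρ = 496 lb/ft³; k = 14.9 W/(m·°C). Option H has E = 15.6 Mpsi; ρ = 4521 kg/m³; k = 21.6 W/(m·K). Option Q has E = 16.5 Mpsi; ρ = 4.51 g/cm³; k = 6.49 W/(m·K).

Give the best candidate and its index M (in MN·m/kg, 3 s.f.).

Screen on constraints: k ≥ 18.2 W/(m·K). Survivors: option X, option H.
Putting every candidate on a common basis:
  option X: E = 71.60 GPa, ρ = 2780 kg/m³
  option H: E = 107.6 GPa, ρ = 4521 kg/m³
  option X: M = 25.8 MN·m/kg
  option H: M = 23.8 MN·m/kg
Option X ranks first.

option X, M = 25.8 MN·m/kg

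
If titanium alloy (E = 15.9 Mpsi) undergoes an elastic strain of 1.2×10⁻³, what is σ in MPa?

E = 15.9 Mpsi = 109.6 GPa.
σ = E·ε = 109600 MPa × 1.2×10⁻³ = 132 MPa.

132 MPa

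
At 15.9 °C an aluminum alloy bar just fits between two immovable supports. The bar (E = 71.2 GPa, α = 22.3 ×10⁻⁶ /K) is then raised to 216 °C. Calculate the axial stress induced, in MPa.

318 MPa

ΔT = 200.1 K. Constrained thermal stress σ = E·α·ΔT = 71.20×10³ MPa × 22.3×10⁻⁶ × 200.1 = 318 MPa (compressive).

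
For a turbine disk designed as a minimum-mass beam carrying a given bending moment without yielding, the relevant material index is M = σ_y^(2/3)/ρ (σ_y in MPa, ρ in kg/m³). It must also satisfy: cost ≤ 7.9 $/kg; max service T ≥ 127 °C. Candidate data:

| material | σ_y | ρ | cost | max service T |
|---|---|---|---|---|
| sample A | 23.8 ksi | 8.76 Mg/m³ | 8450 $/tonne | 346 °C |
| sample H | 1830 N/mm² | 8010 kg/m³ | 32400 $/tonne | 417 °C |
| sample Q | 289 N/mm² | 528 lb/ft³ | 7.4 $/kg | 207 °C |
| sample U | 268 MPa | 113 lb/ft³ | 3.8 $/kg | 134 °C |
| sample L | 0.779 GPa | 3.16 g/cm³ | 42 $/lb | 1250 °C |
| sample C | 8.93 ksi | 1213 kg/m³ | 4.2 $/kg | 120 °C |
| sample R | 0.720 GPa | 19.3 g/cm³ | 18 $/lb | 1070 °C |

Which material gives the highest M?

sample U

Screen on constraints: cost ≤ 7.9 $/kg; max service T ≥ 127 °C. Survivors: sample Q, sample U.
Putting every candidate on a common basis:
  sample Q: σ_y = 289.0 MPa, ρ = 8458 kg/m³
  sample U: σ_y = 268.0 MPa, ρ = 1810 kg/m³
  sample U: M = 23.0×10⁻³
  sample Q: M = 5.17×10⁻³
The maximum is for sample U.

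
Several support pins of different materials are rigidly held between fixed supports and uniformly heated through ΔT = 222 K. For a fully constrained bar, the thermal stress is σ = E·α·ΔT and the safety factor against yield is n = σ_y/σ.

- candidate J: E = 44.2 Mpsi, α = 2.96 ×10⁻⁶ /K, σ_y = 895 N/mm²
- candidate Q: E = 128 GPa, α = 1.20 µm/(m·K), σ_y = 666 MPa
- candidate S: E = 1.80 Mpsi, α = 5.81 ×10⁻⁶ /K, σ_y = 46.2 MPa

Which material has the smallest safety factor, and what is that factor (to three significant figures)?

In consistent units (E in GPa, α in ×10⁻⁶/K, σ_y in MPa):
  candidate J: E = 304.7, α = 2.96, σ_y = 895.0 → σ = 200 MPa, n = 4.47
  candidate Q: E = 128.0, α = 1.20, σ_y = 666.0 → σ = 34.1 MPa, n = 19.5
  candidate S: E = 12.41, α = 5.81, σ_y = 46.20 → σ = 16.0 MPa, n = 2.89
The minimum is candidate S at n = 2.89.

candidate S, n = 2.89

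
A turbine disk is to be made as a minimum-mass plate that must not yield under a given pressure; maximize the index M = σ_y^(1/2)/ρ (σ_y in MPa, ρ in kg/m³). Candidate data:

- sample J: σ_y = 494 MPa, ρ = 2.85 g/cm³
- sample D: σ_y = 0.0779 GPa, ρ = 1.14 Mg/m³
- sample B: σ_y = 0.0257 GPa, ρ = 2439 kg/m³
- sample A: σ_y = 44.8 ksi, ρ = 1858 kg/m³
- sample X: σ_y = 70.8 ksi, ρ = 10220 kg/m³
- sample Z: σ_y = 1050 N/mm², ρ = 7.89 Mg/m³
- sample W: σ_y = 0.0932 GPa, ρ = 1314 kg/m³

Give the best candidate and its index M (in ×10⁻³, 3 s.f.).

sample A, M = 9.46×10⁻³

Convert each candidate to consistent units, then evaluate M:
  sample J: σ_y = 494.0 MPa, ρ = 2850 kg/m³
  sample D: σ_y = 77.90 MPa, ρ = 1140 kg/m³
  sample B: σ_y = 25.70 MPa, ρ = 2439 kg/m³
  sample A: σ_y = 308.9 MPa, ρ = 1858 kg/m³
  sample X: σ_y = 488.1 MPa, ρ = 10220 kg/m³
  sample Z: σ_y = 1050 MPa, ρ = 7890 kg/m³
  sample W: σ_y = 93.20 MPa, ρ = 1314 kg/m³
  sample A: M = 9.46×10⁻³
  sample J: M = 7.80×10⁻³
  sample D: M = 7.74×10⁻³
  sample W: M = 7.35×10⁻³
  sample Z: M = 4.11×10⁻³
  sample X: M = 2.16×10⁻³
  sample B: M = 2.08×10⁻³
Highest index: sample A.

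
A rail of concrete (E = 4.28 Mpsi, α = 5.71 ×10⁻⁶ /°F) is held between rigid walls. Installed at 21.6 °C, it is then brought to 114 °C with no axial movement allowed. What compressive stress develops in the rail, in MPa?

E = 4.28 Mpsi = 29.51 GPa.
α = 5.71×10⁻⁶/°F × 9/5 = 10.3×10⁻⁶/K.
ΔT = 92.40 K. Constrained thermal stress σ = E·α·ΔT = 29.51×10³ MPa × 10.3×10⁻⁶ × 92.40 = 28.0 MPa (compressive).

28.0 MPa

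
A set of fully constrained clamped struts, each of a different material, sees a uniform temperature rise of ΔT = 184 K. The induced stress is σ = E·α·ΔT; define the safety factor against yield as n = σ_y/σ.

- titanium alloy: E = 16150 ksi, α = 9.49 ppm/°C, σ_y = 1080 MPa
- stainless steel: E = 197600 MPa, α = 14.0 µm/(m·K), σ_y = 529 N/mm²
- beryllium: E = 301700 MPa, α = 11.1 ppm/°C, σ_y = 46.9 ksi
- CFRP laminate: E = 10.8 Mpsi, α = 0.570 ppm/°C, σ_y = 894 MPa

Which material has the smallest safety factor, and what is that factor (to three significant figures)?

Converting E to GPa, α to ×10⁻⁶/K, σ_y to MPa, then σ and n for each:
  titanium alloy: E = 111.4, α = 9.49, σ_y = 1080 → σ = 194 MPa, n = 5.55
  stainless steel: E = 197.6, α = 14.0, σ_y = 529.0 → σ = 509 MPa, n = 1.04
  beryllium: E = 301.7, α = 11.1, σ_y = 323.4 → σ = 616 MPa, n = 0.525
  CFRP laminate: E = 74.46, α = 0.570, σ_y = 894.0 → σ = 7.81 MPa, n = 114
Smallest n: beryllium with n = 0.525.

beryllium, n = 0.525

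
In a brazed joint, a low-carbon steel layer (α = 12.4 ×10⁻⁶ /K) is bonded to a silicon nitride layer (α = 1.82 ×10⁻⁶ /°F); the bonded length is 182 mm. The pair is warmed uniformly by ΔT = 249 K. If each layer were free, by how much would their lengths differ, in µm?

silicon nitride: α = 1.82×10⁻⁶/°F × 9/5 = 3.28×10⁻⁶/K.
Δα = |12.4 − 3.28|×10⁻⁶/K = 9.12×10⁻⁶/K.
ΔL_mismatch = Δα·L·ΔT = 9.12×10⁻⁶ × 182.0 mm × 249.0 K = 413 µm.

413 µm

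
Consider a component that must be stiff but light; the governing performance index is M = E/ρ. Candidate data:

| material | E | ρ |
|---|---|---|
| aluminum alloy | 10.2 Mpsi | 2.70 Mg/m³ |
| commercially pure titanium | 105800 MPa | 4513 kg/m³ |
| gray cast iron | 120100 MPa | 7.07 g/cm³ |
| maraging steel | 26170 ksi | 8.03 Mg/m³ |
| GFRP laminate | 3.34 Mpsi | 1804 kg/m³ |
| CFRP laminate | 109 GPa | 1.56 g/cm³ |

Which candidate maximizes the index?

After converting to SI:
  aluminum alloy: E = 70.33 GPa, ρ = 2700 kg/m³
  commercially pure titanium: E = 105.8 GPa, ρ = 4513 kg/m³
  gray cast iron: E = 120.1 GPa, ρ = 7070 kg/m³
  maraging steel: E = 180.4 GPa, ρ = 8030 kg/m³
  GFRP laminate: E = 23.03 GPa, ρ = 1804 kg/m³
  CFRP laminate: E = 109.0 GPa, ρ = 1560 kg/m³
  CFRP laminate: M = 69.9 MN·m/kg
  aluminum alloy: M = 26.0 MN·m/kg
  commercially pure titanium: M = 23.4 MN·m/kg
  maraging steel: M = 22.5 MN·m/kg
  gray cast iron: M = 17.0 MN·m/kg
  GFRP laminate: M = 12.8 MN·m/kg
The maximum is for CFRP laminate.

CFRP laminate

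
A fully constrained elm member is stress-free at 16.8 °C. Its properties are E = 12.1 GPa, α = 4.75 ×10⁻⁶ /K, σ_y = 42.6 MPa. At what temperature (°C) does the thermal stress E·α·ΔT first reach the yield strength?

E·α·ΔT = 42.60 MPa ⇒ ΔT = 42.60 / (12.10×10³ × 4.75×10⁻⁶) = 741.2 K.
T = 16.8 + 741.2 = 758.0 °C.

758 °C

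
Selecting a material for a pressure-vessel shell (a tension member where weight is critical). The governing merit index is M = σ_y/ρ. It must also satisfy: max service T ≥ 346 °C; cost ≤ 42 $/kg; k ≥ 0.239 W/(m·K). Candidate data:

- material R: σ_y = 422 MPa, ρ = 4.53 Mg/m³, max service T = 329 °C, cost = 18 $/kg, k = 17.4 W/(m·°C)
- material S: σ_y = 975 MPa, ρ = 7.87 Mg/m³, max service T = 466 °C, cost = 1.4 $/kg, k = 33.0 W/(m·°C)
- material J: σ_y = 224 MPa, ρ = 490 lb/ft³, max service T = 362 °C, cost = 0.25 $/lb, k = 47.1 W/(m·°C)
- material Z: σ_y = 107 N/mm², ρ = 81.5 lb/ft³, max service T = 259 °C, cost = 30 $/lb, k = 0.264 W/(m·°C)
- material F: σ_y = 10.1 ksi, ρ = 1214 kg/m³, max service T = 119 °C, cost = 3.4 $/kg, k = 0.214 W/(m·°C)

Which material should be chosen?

Screen on constraints: max service T ≥ 346 °C; cost ≤ 42 $/kg; k ≥ 0.239 W/(m·K). Survivors: material S, material J.
Putting every candidate on a common basis:
  material S: σ_y = 975.0 MPa, ρ = 7870 kg/m³
  material J: σ_y = 224.0 MPa, ρ = 7849 kg/m³
  material S: M = 124 kN·m/kg
  material J: M = 28.5 kN·m/kg
Material S has the largest M.

material S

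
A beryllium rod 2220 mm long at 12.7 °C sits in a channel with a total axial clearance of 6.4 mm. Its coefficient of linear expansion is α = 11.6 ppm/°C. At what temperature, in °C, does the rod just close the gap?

α·L₀·ΔT = 6.4 mm ⇒ ΔT = 6.4 / (11.6×10⁻⁶ × 2220.0) = 248.5 K.
T = 12.7 + 248.5 = 261.2 °C.

261 °C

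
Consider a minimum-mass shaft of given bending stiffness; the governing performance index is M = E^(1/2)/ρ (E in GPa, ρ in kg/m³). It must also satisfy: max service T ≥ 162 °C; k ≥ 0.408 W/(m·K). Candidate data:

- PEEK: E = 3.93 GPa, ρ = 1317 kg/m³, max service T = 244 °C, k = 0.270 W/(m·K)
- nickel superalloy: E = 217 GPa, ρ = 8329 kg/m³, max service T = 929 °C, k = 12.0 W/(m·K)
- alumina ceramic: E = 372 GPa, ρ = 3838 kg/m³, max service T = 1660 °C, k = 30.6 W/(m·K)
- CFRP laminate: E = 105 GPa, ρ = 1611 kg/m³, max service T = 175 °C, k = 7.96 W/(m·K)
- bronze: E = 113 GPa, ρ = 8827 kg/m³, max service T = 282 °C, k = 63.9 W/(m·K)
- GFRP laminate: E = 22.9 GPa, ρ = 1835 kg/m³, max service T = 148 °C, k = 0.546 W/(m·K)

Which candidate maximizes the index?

Screen on constraints: max service T ≥ 162 °C; k ≥ 0.408 W/(m·K). Survivors: nickel superalloy, alumina ceramic, CFRP laminate, bronze.
Computing M directly (units already consistent):
  CFRP laminate: M = 6.36×10⁻³
  alumina ceramic: M = 5.03×10⁻³
  nickel superalloy: M = 1.77×10⁻³
  bronze: M = 1.20×10⁻³
Highest index: CFRP laminate.

CFRP laminate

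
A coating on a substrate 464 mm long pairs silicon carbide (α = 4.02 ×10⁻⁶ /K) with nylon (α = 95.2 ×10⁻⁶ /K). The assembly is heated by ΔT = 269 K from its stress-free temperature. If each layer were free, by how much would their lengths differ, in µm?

Δα = |4.02 − 95.2|×10⁻⁶/K = 91.2×10⁻⁶/K.
ΔL_mismatch = Δα·L·ΔT = 91.2×10⁻⁶ × 464.0 mm × 269.0 K = 11400 µm.

11400 µm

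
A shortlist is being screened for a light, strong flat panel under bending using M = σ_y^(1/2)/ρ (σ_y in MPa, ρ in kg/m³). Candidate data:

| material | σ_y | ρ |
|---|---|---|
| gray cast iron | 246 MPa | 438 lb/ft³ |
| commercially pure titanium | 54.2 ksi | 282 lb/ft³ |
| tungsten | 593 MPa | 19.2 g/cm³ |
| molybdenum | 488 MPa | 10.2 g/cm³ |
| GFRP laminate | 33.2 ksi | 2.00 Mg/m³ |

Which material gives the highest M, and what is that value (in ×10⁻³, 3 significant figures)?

GFRP laminate, M = 7.56×10⁻³

Normalizing units and computing the index:
  gray cast iron: σ_y = 246.0 MPa, ρ = 7016 kg/m³
  commercially pure titanium: σ_y = 373.7 MPa, ρ = 4517 kg/m³
  tungsten: σ_y = 593.0 MPa, ρ = 19200 kg/m³
  molybdenum: σ_y = 488.0 MPa, ρ = 10200 kg/m³
  GFRP laminate: σ_y = 228.9 MPa, ρ = 2000 kg/m³
  GFRP laminate: M = 7.56×10⁻³
  commercially pure titanium: M = 4.28×10⁻³
  gray cast iron: M = 2.24×10⁻³
  molybdenum: M = 2.17×10⁻³
  tungsten: M = 1.27×10⁻³
GFRP laminate has the largest M.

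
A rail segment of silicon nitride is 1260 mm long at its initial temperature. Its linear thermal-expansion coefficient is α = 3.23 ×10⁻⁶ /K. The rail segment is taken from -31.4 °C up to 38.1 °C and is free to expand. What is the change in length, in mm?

ΔT = 38.1 − (-31.4) = 69.50 K.
ΔL = α·L₀·ΔT = 3.23×10⁻⁶ × 1260 mm × 69.50 K = 0.283 mm.

0.283 mm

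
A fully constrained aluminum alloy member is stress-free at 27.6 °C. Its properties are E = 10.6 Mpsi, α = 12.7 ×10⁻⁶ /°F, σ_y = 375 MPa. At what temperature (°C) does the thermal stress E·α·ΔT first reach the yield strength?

E = 10.6 Mpsi = 73.08 GPa.
α = 12.7×10⁻⁶/°F × 9/5 = 22.9×10⁻⁶/K.
E·α·ΔT = 375.0 MPa ⇒ ΔT = 375.0 / (73.08×10³ × 22.9×10⁻⁶) = 224.5 K.
T = 27.6 + 224.5 = 252.1 °C.

252 °C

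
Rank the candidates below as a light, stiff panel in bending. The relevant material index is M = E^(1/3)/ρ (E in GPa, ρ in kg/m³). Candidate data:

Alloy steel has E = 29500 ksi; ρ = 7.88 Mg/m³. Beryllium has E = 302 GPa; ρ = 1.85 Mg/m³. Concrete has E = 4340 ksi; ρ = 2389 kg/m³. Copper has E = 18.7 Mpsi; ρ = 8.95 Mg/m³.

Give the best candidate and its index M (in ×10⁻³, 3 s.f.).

In SI units:
  alloy steel: E = 203.4 GPa, ρ = 7880 kg/m³
  beryllium: E = 302.0 GPa, ρ = 1850 kg/m³
  concrete: E = 29.92 GPa, ρ = 2389 kg/m³
  copper: E = 128.9 GPa, ρ = 8950 kg/m³
  beryllium: M = 3.63×10⁻³
  concrete: M = 1.30×10⁻³
  alloy steel: M = 0.746×10⁻³
  copper: M = 0.564×10⁻³
Highest index: beryllium.

beryllium, M = 3.63×10⁻³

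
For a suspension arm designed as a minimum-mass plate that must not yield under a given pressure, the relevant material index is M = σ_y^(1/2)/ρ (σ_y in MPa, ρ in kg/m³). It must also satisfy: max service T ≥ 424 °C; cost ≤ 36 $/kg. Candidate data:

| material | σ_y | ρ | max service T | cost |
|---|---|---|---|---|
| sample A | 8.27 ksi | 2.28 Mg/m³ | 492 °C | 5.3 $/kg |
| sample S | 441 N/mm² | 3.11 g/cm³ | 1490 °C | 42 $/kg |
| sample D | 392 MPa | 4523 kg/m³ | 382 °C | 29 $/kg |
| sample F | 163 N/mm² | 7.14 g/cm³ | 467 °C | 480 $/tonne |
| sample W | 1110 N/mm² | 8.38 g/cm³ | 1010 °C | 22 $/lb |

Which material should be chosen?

sample A

Screen on constraints: max service T ≥ 424 °C; cost ≤ 36 $/kg. Survivors: sample A, sample F.
Normalizing units and computing the index:
  sample A: σ_y = 57.02 MPa, ρ = 2280 kg/m³
  sample F: σ_y = 163.0 MPa, ρ = 7140 kg/m³
  sample A: M = 3.31×10⁻³
  sample F: M = 1.79×10⁻³
Sample A ranks first.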